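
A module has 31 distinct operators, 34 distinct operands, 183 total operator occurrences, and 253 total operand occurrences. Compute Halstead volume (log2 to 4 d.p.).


Formula: V = N * log2(η), where N = N1 + N2 and η = η1 + η2
η = 31 + 34 = 65
N = 183 + 253 = 436
log2(65) ≈ 6.0224
V = 436 * 6.0224 = 2625.77

2625.77


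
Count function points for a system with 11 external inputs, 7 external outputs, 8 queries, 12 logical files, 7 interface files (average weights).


UFP = EI*4 + EO*5 + EQ*4 + ILF*10 + EIF*7
UFP = 11*4 + 7*5 + 8*4 + 12*10 + 7*7
UFP = 44 + 35 + 32 + 120 + 49
UFP = 280

280


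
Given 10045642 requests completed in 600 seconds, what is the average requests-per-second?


Formula: throughput = requests / seconds
throughput = 10045642 / 600
throughput = 16742.74 requests/second

16742.74 requests/second


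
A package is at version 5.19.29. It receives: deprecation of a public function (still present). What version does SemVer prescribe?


Current: 5.19.29
Change category: 'deprecation of a public function (still present)' → minor bump
SemVer rule: minor bump → increment MINOR, reset PATCH to 0 (MAJOR unchanged)
New: 5.20.0

5.20.0


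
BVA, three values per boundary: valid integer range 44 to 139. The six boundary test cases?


Range: [44, 139]
Boundaries: just below min, min, min+1, max-1, max, just above max
Values: [43, 44, 45, 138, 139, 140]

[43, 44, 45, 138, 139, 140]


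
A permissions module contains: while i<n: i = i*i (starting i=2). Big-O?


Reasoning: squaring drives double-exponential growth; iterations ~ log log n
Complexity: O(log log n)

O(log log n)


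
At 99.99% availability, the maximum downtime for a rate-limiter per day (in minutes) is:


Formula: allowed downtime = period * (100 - SLA) / 100
Period (day) = 1440 minutes
Unavailability fraction = (100 - 99.99) / 100
Allowed downtime = 1440 * (100 - 99.99) / 100
Allowed downtime = 0.144 minutes

0.144 minutes


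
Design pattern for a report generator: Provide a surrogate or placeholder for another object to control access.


This matches the Proxy pattern

Proxy


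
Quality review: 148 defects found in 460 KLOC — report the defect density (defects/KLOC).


Defect density = defects / KLOC
Defect density = 148 / 460
Defect density = 0.322 defects/KLOC

0.322 defects/KLOC


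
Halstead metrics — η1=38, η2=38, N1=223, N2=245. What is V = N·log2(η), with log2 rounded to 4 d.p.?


Formula: V = N * log2(η), where N = N1 + N2 and η = η1 + η2
η = 38 + 38 = 76
N = 223 + 245 = 468
log2(76) ≈ 6.2479
V = 468 * 6.2479 = 2924.02

2924.02


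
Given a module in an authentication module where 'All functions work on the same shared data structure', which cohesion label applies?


Reasoning: Functions share data
Type: Communicational cohesion

Communicational cohesion


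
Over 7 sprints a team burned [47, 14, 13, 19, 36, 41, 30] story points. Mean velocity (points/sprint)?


Formula: Avg velocity = Total points / Number of sprints
Points: [47, 14, 13, 19, 36, 41, 30]
Sum = 47 + 14 + 13 + 19 + 36 + 41 + 30 = 200
Avg velocity = 200 / 7 = 28.57 points/sprint

28.57 points/sprint


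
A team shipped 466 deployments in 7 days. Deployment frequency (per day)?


Formula: deployments per day = releases / days
= 466 / 7
= 66.571 deploys/day
(equivalently, 466.0 deploys/week)

66.571 deploys/day


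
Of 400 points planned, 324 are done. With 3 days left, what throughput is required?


Formula: Required rate = Remaining points / Days left
Remaining = 400 - 324 = 76 points
Required rate = 76 / 3 = 25.33 points/day

25.33 points/day


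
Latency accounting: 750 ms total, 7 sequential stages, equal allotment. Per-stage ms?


Formula: per_stage = total_budget / stages
per_stage = 750 / 7
per_stage = 107.14 ms

107.14 ms


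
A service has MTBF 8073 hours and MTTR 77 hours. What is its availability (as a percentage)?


Availability = MTBF / (MTBF + MTTR)
Availability = 8073 / (8073 + 77)
Availability = 8073 / 8150
Availability = 99.0552%

99.0552%


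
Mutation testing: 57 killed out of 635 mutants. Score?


Mutation score = killed / total * 100
Mutation score = 57 / 635 * 100
Mutation score = 8.98%

8.98%


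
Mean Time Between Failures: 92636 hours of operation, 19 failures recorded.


Formula: MTBF = Total operating time / Number of failures
MTBF = 92636 / 19
MTBF = 4875.58 hours

4875.58 hours


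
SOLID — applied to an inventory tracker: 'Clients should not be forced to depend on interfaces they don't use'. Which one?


This describes the Interface Segregation Principle (ISP)

Interface Segregation Principle (ISP)


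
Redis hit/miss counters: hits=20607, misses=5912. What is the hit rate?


Formula: hit rate = hits / (hits + misses) * 100
hit rate = 20607 / (20607 + 5912) * 100
hit rate = 20607 / 26519 * 100
hit rate = 77.71%

77.71%


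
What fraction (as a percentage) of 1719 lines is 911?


Coverage = covered / total * 100
Coverage = 911 / 1719 * 100
Coverage = 53.0%

53.0%


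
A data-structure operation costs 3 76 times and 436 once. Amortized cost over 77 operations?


Formula: Amortized cost = Total cost / Operations
Total cost = (76 * 3) + (1 * 436)
Total cost = 228 + 436 = 664
Amortized = 664 / 77 = 8.6234

8.6234


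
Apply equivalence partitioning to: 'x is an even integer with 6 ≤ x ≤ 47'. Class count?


Constraint: even integers in [6, 47]
Class 1: x < 6 — out-of-range invalid
Class 2: x in [6,47] but odd — wrong type invalid
Class 3: x in [6,47] and even — valid
Class 4: x > 47 — out-of-range invalid
Total equivalence classes: 4

4 equivalence classes


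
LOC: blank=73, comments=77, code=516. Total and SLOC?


Total LOC = blank + comment + code
Total LOC = 73 + 77 + 516 = 666
SLOC (source only) = code = 516

Total LOC: 666, SLOC: 516


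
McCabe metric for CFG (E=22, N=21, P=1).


Formula: V(G) = E - N + 2P
V(G) = 22 - 21 + 2*1
V(G) = 1 + 2
V(G) = 3

3


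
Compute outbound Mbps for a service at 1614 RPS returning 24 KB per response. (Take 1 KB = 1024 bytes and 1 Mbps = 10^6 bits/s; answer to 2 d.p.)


Formula: Mbps = payload_bytes * RPS * 8 / 1e6
Payload per request = 24 KB = 24 * 1024 = 24576 bytes
Total bytes/sec = 24576 * 1614 = 39665664
Total bits/sec = 39665664 * 8 = 317325312
Mbps = 317325312 / 1e6 = 317.33

317.33 Mbps


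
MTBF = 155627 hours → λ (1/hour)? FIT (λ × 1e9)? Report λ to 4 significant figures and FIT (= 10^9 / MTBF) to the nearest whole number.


Formula: λ = 1 / MTBF; FIT = λ × 1e9 = 1e9 / MTBF
λ = 1 / 155627 ≈ 6.426e-06 failures/hour
FIT = 1e9 / 155627 ≈ 6426 failures per 1e9 hours (nearest whole number)

λ = 6.426e-06 /h, FIT = 6426


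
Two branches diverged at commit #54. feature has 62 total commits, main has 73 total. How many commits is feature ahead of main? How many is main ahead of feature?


Common ancestor: commit #54
feature commits after divergence: 62 - 54 = 8
main commits after divergence: 73 - 54 = 19
feature is 8 commits ahead of main
main is 19 commits ahead of feature

feature ahead: 8, main ahead: 19


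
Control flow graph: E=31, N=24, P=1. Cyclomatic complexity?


Formula: V(G) = E - N + 2P
V(G) = 31 - 24 + 2*1
V(G) = 7 + 2
V(G) = 9

9


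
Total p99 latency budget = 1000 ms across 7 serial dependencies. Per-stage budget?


Formula: per_stage = total_budget / stages
per_stage = 1000 / 7
per_stage = 142.86 ms

142.86 ms


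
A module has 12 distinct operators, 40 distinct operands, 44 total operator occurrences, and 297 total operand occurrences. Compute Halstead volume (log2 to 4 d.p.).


Formula: V = N * log2(η), where N = N1 + N2 and η = η1 + η2
η = 12 + 40 = 52
N = 44 + 297 = 341
log2(52) ≈ 5.7004
V = 341 * 5.7004 = 1943.84

1943.84


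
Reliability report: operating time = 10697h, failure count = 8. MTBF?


Formula: MTBF = Total operating time / Number of failures
MTBF = 10697 / 8
MTBF = 1337.13 hours

1337.13 hours


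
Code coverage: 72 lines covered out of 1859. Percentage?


Coverage = covered / total * 100
Coverage = 72 / 1859 * 100
Coverage = 3.87%

3.87%


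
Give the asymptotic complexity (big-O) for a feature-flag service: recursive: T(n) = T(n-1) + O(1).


Reasoning: linear recursion with constant work per frame
Complexity: O(n)

O(n)


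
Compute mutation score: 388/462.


Mutation score = killed / total * 100
Mutation score = 388 / 462 * 100
Mutation score = 83.98%

83.98%


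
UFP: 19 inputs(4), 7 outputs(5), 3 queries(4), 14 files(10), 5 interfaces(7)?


UFP = EI*4 + EO*5 + EQ*4 + ILF*10 + EIF*7
UFP = 19*4 + 7*5 + 3*4 + 14*10 + 5*7
UFP = 76 + 35 + 12 + 140 + 35
UFP = 298

298


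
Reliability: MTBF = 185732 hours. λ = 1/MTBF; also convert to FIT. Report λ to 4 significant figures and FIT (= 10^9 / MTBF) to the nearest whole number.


Formula: λ = 1 / MTBF; FIT = λ × 1e9 = 1e9 / MTBF
λ = 1 / 185732 ≈ 5.384e-06 failures/hour
FIT = 1e9 / 185732 ≈ 5384 failures per 1e9 hours (nearest whole number)

λ = 5.384e-06 /h, FIT = 5384


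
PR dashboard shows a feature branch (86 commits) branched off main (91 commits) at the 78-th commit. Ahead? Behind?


Common ancestor: commit #78
feature commits after divergence: 86 - 78 = 8
main commits after divergence: 91 - 78 = 13
feature is 8 commits ahead of main
main is 13 commits ahead of feature

feature ahead: 8, main ahead: 13


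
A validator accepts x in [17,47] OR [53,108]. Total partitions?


Valid ranges: [17,47] and [53,108]
Class 1: x < 17 — invalid
Class 2: 17 ≤ x ≤ 47 — valid
Class 3: 47 < x < 53 — invalid (gap between ranges)
Class 4: 53 ≤ x ≤ 108 — valid
Class 5: x > 108 — invalid
Total equivalence classes: 5

5 equivalence classes


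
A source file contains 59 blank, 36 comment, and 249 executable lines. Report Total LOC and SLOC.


Total LOC = blank + comment + code
Total LOC = 59 + 36 + 249 = 344
SLOC (source only) = code = 249

Total LOC: 344, SLOC: 249


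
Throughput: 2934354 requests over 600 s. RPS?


Formula: throughput = requests / seconds
throughput = 2934354 / 600
throughput = 4890.59 requests/second

4890.59 requests/second


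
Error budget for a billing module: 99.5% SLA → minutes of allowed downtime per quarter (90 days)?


Formula: allowed downtime = period * (100 - SLA) / 100
Period (quarter (90 days)) = 129600 minutes
Unavailability fraction = (100 - 99.5) / 100
Allowed downtime = 129600 * (100 - 99.5) / 100
Allowed downtime = 648.0 minutes

648.0 minutes


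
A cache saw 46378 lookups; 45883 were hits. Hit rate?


Formula: hit rate = hits / (hits + misses) * 100
hit rate = 45883 / (45883 + 495) * 100
hit rate = 45883 / 46378 * 100
hit rate = 98.93%

98.93%


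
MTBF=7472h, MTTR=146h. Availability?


Availability = MTBF / (MTBF + MTTR)
Availability = 7472 / (7472 + 146)
Availability = 7472 / 7618
Availability = 98.0835%

98.0835%


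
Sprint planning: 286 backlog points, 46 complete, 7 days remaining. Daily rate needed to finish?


Formula: Required rate = Remaining points / Days left
Remaining = 286 - 46 = 240 points
Required rate = 240 / 7 = 34.29 points/day

34.29 points/day


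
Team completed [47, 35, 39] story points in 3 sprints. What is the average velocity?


Formula: Avg velocity = Total points / Number of sprints
Points: [47, 35, 39]
Sum = 47 + 35 + 39 = 121
Avg velocity = 121 / 3 = 40.33 points/sprint

40.33 points/sprint


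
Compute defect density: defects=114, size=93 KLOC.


Defect density = defects / KLOC
Defect density = 114 / 93
Defect density = 1.226 defects/KLOC

1.226 defects/KLOC


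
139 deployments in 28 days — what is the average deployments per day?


Formula: deployments per day = releases / days
= 139 / 28
= 4.964 deploys/day
(equivalently, 34.75 deploys/week)

4.964 deploys/day


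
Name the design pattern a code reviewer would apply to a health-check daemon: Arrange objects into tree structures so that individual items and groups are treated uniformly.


This matches the Composite pattern

Composite


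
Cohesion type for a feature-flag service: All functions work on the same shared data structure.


Reasoning: Functions share data
Type: Communicational cohesion

Communicational cohesion


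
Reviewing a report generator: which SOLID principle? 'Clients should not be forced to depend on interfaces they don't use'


This describes the Interface Segregation Principle (ISP)

Interface Segregation Principle (ISP)


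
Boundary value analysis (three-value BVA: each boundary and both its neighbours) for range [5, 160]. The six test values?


Range: [5, 160]
Boundaries: just below min, min, min+1, max-1, max, just above max
Values: [4, 5, 6, 159, 160, 161]

[4, 5, 6, 159, 160, 161]


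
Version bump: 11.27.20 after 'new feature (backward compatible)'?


Current: 11.27.20
Change category: 'new feature (backward compatible)' → minor bump
SemVer rule: minor bump → increment MINOR, reset PATCH to 0 (MAJOR unchanged)
New: 11.28.0

11.28.0


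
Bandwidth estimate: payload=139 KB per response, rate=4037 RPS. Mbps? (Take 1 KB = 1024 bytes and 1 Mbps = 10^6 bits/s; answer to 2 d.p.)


Formula: Mbps = payload_bytes * RPS * 8 / 1e6
Payload per request = 139 KB = 139 * 1024 = 142336 bytes
Total bytes/sec = 142336 * 4037 = 574610432
Total bits/sec = 574610432 * 8 = 4596883456
Mbps = 4596883456 / 1e6 = 4596.88

4596.88 Mbps


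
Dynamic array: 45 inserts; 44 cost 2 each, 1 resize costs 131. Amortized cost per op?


Formula: Amortized cost = Total cost / Operations
Total cost = (44 * 2) + (1 * 131)
Total cost = 88 + 131 = 219
Amortized = 219 / 45 = 4.8667

4.8667


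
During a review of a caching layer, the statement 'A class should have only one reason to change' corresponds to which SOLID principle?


This describes the Single Responsibility Principle (SRP)

Single Responsibility Principle (SRP)


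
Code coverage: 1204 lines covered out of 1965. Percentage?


Coverage = covered / total * 100
Coverage = 1204 / 1965 * 100
Coverage = 61.27%

61.27%


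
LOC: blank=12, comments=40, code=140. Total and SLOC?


Total LOC = blank + comment + code
Total LOC = 12 + 40 + 140 = 192
SLOC (source only) = code = 140

Total LOC: 192, SLOC: 140


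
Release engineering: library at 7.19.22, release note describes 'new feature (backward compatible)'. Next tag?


Current: 7.19.22
Change category: 'new feature (backward compatible)' → minor bump
SemVer rule: minor bump → increment MINOR, reset PATCH to 0 (MAJOR unchanged)
New: 7.20.0

7.20.0


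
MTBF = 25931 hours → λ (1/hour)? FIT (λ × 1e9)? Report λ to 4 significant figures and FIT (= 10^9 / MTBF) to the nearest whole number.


Formula: λ = 1 / MTBF; FIT = λ × 1e9 = 1e9 / MTBF
λ = 1 / 25931 ≈ 3.856e-05 failures/hour
FIT = 1e9 / 25931 ≈ 38564 failures per 1e9 hours (nearest whole number)

λ = 3.856e-05 /h, FIT = 38564


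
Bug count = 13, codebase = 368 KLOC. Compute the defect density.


Defect density = defects / KLOC
Defect density = 13 / 368
Defect density = 0.035 defects/KLOC

0.035 defects/KLOC


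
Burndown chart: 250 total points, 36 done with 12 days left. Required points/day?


Formula: Required rate = Remaining points / Days left
Remaining = 250 - 36 = 214 points
Required rate = 214 / 12 = 17.83 points/day

17.83 points/day


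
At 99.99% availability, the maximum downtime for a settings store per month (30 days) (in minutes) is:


Formula: allowed downtime = period * (100 - SLA) / 100
Period (month (30 days)) = 43200 minutes
Unavailability fraction = (100 - 99.99) / 100
Allowed downtime = 43200 * (100 - 99.99) / 100
Allowed downtime = 4.32 minutes

4.32 minutes


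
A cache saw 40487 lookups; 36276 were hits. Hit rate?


Formula: hit rate = hits / (hits + misses) * 100
hit rate = 36276 / (36276 + 4211) * 100
hit rate = 36276 / 40487 * 100
hit rate = 89.6%

89.6%


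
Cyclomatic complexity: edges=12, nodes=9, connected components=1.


Formula: V(G) = E - N + 2P
V(G) = 12 - 9 + 2*1
V(G) = 3 + 2
V(G) = 5

5


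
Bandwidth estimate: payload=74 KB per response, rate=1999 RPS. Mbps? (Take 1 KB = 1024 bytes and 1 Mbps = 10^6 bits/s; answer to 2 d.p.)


Formula: Mbps = payload_bytes * RPS * 8 / 1e6
Payload per request = 74 KB = 74 * 1024 = 75776 bytes
Total bytes/sec = 75776 * 1999 = 151476224
Total bits/sec = 151476224 * 8 = 1211809792
Mbps = 1211809792 / 1e6 = 1211.81

1211.81 Mbps


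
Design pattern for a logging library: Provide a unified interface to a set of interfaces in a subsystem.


This matches the Facade pattern

Facade


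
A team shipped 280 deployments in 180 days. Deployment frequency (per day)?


Formula: deployments per day = releases / days
= 280 / 180
= 1.556 deploys/day
(equivalently, 10.89 deploys/week)

1.556 deploys/day


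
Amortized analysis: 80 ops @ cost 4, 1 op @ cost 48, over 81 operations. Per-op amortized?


Formula: Amortized cost = Total cost / Operations
Total cost = (80 * 4) + (1 * 48)
Total cost = 320 + 48 = 368
Amortized = 368 / 81 = 4.5432

4.5432


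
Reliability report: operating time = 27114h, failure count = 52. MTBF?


Formula: MTBF = Total operating time / Number of failures
MTBF = 27114 / 52
MTBF = 521.42 hours

521.42 hours


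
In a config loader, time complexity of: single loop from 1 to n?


Reasoning: one pass through n items
Complexity: O(n)

O(n)


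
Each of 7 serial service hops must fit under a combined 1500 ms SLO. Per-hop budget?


Formula: per_stage = total_budget / stages
per_stage = 1500 / 7
per_stage = 214.29 ms

214.29 ms


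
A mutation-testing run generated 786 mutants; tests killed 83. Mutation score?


Mutation score = killed / total * 100
Mutation score = 83 / 786 * 100
Mutation score = 10.56%

10.56%


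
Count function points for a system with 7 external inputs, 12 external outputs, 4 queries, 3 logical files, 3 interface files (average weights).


UFP = EI*4 + EO*5 + EQ*4 + ILF*10 + EIF*7
UFP = 7*4 + 12*5 + 4*4 + 3*10 + 3*7
UFP = 28 + 60 + 16 + 30 + 21
UFP = 155

155


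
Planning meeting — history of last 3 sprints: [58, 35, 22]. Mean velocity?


Formula: Avg velocity = Total points / Number of sprints
Points: [58, 35, 22]
Sum = 58 + 35 + 22 = 115
Avg velocity = 115 / 3 = 38.33 points/sprint

38.33 points/sprint


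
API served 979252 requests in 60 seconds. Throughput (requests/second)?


Formula: throughput = requests / seconds
throughput = 979252 / 60
throughput = 16320.87 requests/second

16320.87 requests/second


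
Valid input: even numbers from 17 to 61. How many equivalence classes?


Constraint: even integers in [17, 61]
Class 1: x < 17 — out-of-range invalid
Class 2: x in [17,61] but odd — wrong type invalid
Class 3: x in [17,61] and even — valid
Class 4: x > 61 — out-of-range invalid
Total equivalence classes: 4

4 equivalence classes


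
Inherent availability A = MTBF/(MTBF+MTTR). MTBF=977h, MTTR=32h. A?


Availability = MTBF / (MTBF + MTTR)
Availability = 977 / (977 + 32)
Availability = 977 / 1009
Availability = 96.8285%

96.8285%


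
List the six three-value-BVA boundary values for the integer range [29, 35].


Range: [29, 35]
Boundaries: just below min, min, min+1, max-1, max, just above max
Values: [28, 29, 30, 34, 35, 36]

[28, 29, 30, 34, 35, 36]


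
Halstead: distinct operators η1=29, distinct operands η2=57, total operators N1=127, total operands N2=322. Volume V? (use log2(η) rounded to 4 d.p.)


Formula: V = N * log2(η), where N = N1 + N2 and η = η1 + η2
η = 29 + 57 = 86
N = 127 + 322 = 449
log2(86) ≈ 6.4263
V = 449 * 6.4263 = 2885.41

2885.41


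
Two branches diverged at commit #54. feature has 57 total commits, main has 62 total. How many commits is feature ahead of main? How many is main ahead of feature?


Common ancestor: commit #54
feature commits after divergence: 57 - 54 = 3
main commits after divergence: 62 - 54 = 8
feature is 3 commits ahead of main
main is 8 commits ahead of feature

feature ahead: 3, main ahead: 8


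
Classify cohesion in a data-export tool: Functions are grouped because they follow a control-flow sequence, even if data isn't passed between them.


Reasoning: Grouped by order of execution within a routine, not by data flow
Type: Procedural cohesion

Procedural cohesion


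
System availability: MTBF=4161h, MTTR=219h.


Availability = MTBF / (MTBF + MTTR)
Availability = 4161 / (4161 + 219)
Availability = 4161 / 4380
Availability = 95.0%

95.0%


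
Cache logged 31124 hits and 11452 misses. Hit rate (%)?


Formula: hit rate = hits / (hits + misses) * 100
hit rate = 31124 / (31124 + 11452) * 100
hit rate = 31124 / 42576 * 100
hit rate = 73.1%

73.1%


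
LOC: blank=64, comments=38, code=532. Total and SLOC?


Total LOC = blank + comment + code
Total LOC = 64 + 38 + 532 = 634
SLOC (source only) = code = 532

Total LOC: 634, SLOC: 532


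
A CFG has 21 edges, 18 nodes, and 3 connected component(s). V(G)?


Formula: V(G) = E - N + 2P
V(G) = 21 - 18 + 2*3
V(G) = 3 + 6
V(G) = 9

9


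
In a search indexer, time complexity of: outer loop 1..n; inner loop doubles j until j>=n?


Reasoning: linear outer times logarithmic inner
Complexity: O(n log n)

O(n log n)


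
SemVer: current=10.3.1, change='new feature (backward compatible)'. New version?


Current: 10.3.1
Change category: 'new feature (backward compatible)' → minor bump
SemVer rule: minor bump → increment MINOR, reset PATCH to 0 (MAJOR unchanged)
New: 10.4.0

10.4.0


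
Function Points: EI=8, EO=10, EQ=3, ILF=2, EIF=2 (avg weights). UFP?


UFP = EI*4 + EO*5 + EQ*4 + ILF*10 + EIF*7
UFP = 8*4 + 10*5 + 3*4 + 2*10 + 2*7
UFP = 32 + 50 + 12 + 20 + 14
UFP = 128

128


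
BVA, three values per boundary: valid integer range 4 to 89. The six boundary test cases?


Range: [4, 89]
Boundaries: just below min, min, min+1, max-1, max, just above max
Values: [3, 4, 5, 88, 89, 90]

[3, 4, 5, 88, 89, 90]


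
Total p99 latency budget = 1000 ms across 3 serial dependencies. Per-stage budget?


Formula: per_stage = total_budget / stages
per_stage = 1000 / 3
per_stage = 333.33 ms

333.33 ms


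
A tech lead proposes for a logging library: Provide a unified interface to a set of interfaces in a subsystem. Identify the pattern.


This matches the Facade pattern

Facade


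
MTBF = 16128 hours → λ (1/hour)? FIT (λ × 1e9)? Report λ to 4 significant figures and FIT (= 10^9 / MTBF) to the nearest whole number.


Formula: λ = 1 / MTBF; FIT = λ × 1e9 = 1e9 / MTBF
λ = 1 / 16128 ≈ 6.200e-05 failures/hour
FIT = 1e9 / 16128 ≈ 62004 failures per 1e9 hours (nearest whole number)

λ = 6.200e-05 /h, FIT = 62004


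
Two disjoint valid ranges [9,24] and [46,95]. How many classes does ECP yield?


Valid ranges: [9,24] and [46,95]
Class 1: x < 9 — invalid
Class 2: 9 ≤ x ≤ 24 — valid
Class 3: 24 < x < 46 — invalid (gap between ranges)
Class 4: 46 ≤ x ≤ 95 — valid
Class 5: x > 95 — invalid
Total equivalence classes: 5

5 equivalence classes


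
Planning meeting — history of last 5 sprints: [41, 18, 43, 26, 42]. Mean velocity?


Formula: Avg velocity = Total points / Number of sprints
Points: [41, 18, 43, 26, 42]
Sum = 41 + 18 + 43 + 26 + 42 = 170
Avg velocity = 170 / 5 = 34.0 points/sprint

34.0 points/sprint


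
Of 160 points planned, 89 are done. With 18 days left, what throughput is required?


Formula: Required rate = Remaining points / Days left
Remaining = 160 - 89 = 71 points
Required rate = 71 / 18 = 3.94 points/day

3.94 points/day


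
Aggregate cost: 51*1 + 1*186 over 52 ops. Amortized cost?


Formula: Amortized cost = Total cost / Operations
Total cost = (51 * 1) + (1 * 186)
Total cost = 51 + 186 = 237
Amortized = 237 / 52 = 4.5577

4.5577


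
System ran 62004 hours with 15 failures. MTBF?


Formula: MTBF = Total operating time / Number of failures
MTBF = 62004 / 15
MTBF = 4133.6 hours

4133.6 hours


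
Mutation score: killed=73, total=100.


Mutation score = killed / total * 100
Mutation score = 73 / 100 * 100
Mutation score = 73.0%

73.0%


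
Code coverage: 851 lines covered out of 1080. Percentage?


Coverage = covered / total * 100
Coverage = 851 / 1080 * 100
Coverage = 78.8%

78.8%


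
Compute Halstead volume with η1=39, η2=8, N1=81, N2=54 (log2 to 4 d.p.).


Formula: V = N * log2(η), where N = N1 + N2 and η = η1 + η2
η = 39 + 8 = 47
N = 81 + 54 = 135
log2(47) ≈ 5.5546
V = 135 * 5.5546 = 749.87

749.87


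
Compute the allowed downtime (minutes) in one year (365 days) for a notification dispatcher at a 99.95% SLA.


Formula: allowed downtime = period * (100 - SLA) / 100
Period (year (365 days)) = 525600 minutes
Unavailability fraction = (100 - 99.95) / 100
Allowed downtime = 525600 * (100 - 99.95) / 100
Allowed downtime = 262.8 minutes

262.8 minutes


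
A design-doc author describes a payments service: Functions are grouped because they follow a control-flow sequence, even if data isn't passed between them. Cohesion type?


Reasoning: Grouped by order of execution within a routine, not by data flow
Type: Procedural cohesion

Procedural cohesion


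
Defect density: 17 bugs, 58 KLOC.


Defect density = defects / KLOC
Defect density = 17 / 58
Defect density = 0.293 defects/KLOC

0.293 defects/KLOC


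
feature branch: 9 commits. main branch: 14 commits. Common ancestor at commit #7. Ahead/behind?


Common ancestor: commit #7
feature commits after divergence: 9 - 7 = 2
main commits after divergence: 14 - 7 = 7
feature is 2 commits ahead of main
main is 7 commits ahead of feature

feature ahead: 2, main ahead: 7


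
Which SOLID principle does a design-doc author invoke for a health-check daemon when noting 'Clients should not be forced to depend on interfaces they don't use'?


This describes the Interface Segregation Principle (ISP)

Interface Segregation Principle (ISP)


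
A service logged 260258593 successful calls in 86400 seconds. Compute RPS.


Formula: throughput = requests / seconds
throughput = 260258593 / 86400
throughput = 3012.25 requests/second

3012.25 requests/second


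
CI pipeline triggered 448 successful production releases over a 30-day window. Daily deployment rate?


Formula: deployments per day = releases / days
= 448 / 30
= 14.933 deploys/day
(equivalently, 104.53 deploys/week)

14.933 deploys/day


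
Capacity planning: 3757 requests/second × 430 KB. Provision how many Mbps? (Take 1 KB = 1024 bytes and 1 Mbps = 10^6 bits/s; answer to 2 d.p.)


Formula: Mbps = payload_bytes * RPS * 8 / 1e6
Payload per request = 430 KB = 430 * 1024 = 440320 bytes
Total bytes/sec = 440320 * 3757 = 1654282240
Total bits/sec = 1654282240 * 8 = 13234257920
Mbps = 13234257920 / 1e6 = 13234.26

13234.26 Mbps


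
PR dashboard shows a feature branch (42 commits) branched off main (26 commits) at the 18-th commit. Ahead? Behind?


Common ancestor: commit #18
feature commits after divergence: 42 - 18 = 24
main commits after divergence: 26 - 18 = 8
feature is 24 commits ahead of main
main is 8 commits ahead of feature

feature ahead: 24, main ahead: 8


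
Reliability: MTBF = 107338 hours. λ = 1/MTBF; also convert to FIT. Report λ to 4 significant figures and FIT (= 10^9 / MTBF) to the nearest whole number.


Formula: λ = 1 / MTBF; FIT = λ × 1e9 = 1e9 / MTBF
λ = 1 / 107338 ≈ 9.316e-06 failures/hour
FIT = 1e9 / 107338 ≈ 9316 failures per 1e9 hours (nearest whole number)

λ = 9.316e-06 /h, FIT = 9316


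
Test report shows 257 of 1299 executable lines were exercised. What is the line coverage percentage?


Coverage = covered / total * 100
Coverage = 257 / 1299 * 100
Coverage = 19.78%

19.78%


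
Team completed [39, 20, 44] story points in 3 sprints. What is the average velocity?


Formula: Avg velocity = Total points / Number of sprints
Points: [39, 20, 44]
Sum = 39 + 20 + 44 = 103
Avg velocity = 103 / 3 = 34.33 points/sprint

34.33 points/sprint


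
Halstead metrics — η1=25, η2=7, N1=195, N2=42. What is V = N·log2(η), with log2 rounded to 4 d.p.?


Formula: V = N * log2(η), where N = N1 + N2 and η = η1 + η2
η = 25 + 7 = 32
N = 195 + 42 = 237
log2(32) ≈ 5.0000
V = 237 * 5.0000 = 1185.00

1185.00


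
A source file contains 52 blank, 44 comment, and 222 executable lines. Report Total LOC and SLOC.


Total LOC = blank + comment + code
Total LOC = 52 + 44 + 222 = 318
SLOC (source only) = code = 222

Total LOC: 318, SLOC: 222


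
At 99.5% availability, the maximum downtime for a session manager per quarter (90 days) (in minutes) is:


Formula: allowed downtime = period * (100 - SLA) / 100
Period (quarter (90 days)) = 129600 minutes
Unavailability fraction = (100 - 99.5) / 100
Allowed downtime = 129600 * (100 - 99.5) / 100
Allowed downtime = 648.0 minutes

648.0 minutes


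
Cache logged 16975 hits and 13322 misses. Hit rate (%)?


Formula: hit rate = hits / (hits + misses) * 100
hit rate = 16975 / (16975 + 13322) * 100
hit rate = 16975 / 30297 * 100
hit rate = 56.03%

56.03%


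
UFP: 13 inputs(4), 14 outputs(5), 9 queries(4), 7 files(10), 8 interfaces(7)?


UFP = EI*4 + EO*5 + EQ*4 + ILF*10 + EIF*7
UFP = 13*4 + 14*5 + 9*4 + 7*10 + 8*7
UFP = 52 + 70 + 36 + 70 + 56
UFP = 284

284


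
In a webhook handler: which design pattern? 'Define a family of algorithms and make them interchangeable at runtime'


This matches the Strategy pattern

Strategy


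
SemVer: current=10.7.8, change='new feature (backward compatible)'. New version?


Current: 10.7.8
Change category: 'new feature (backward compatible)' → minor bump
SemVer rule: minor bump → increment MINOR, reset PATCH to 0 (MAJOR unchanged)
New: 10.8.0

10.8.0


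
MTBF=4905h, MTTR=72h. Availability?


Availability = MTBF / (MTBF + MTTR)
Availability = 4905 / (4905 + 72)
Availability = 4905 / 4977
Availability = 98.5533%

98.5533%


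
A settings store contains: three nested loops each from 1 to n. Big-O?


Reasoning: three levels of nesting over n
Complexity: O(n^3)

O(n^3)


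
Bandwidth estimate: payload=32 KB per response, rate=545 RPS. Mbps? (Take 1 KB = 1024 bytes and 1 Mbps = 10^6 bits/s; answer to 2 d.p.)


Formula: Mbps = payload_bytes * RPS * 8 / 1e6
Payload per request = 32 KB = 32 * 1024 = 32768 bytes
Total bytes/sec = 32768 * 545 = 17858560
Total bits/sec = 17858560 * 8 = 142868480
Mbps = 142868480 / 1e6 = 142.87

142.87 Mbps


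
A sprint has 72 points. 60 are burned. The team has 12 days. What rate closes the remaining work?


Formula: Required rate = Remaining points / Days left
Remaining = 72 - 60 = 12 points
Required rate = 12 / 12 = 1.0 points/day

1.0 points/day


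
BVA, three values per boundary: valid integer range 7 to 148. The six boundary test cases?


Range: [7, 148]
Boundaries: just below min, min, min+1, max-1, max, just above max
Values: [6, 7, 8, 147, 148, 149]

[6, 7, 8, 147, 148, 149]


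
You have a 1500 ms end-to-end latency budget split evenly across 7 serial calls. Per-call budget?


Formula: per_stage = total_budget / stages
per_stage = 1500 / 7
per_stage = 214.29 ms

214.29 ms


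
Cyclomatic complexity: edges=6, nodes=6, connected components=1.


Formula: V(G) = E - N + 2P
V(G) = 6 - 6 + 2*1
V(G) = 0 + 2
V(G) = 2

2


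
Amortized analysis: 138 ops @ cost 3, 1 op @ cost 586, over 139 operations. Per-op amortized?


Formula: Amortized cost = Total cost / Operations
Total cost = (138 * 3) + (1 * 586)
Total cost = 414 + 586 = 1000
Amortized = 1000 / 139 = 7.1942

7.1942


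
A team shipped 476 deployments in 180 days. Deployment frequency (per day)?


Formula: deployments per day = releases / days
= 476 / 180
= 2.644 deploys/day
(equivalently, 18.51 deploys/week)

2.644 deploys/day


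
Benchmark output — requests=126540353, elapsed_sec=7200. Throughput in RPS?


Formula: throughput = requests / seconds
throughput = 126540353 / 7200
throughput = 17575.05 requests/second

17575.05 requests/second


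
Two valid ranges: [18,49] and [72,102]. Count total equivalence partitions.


Valid ranges: [18,49] and [72,102]
Class 1: x < 18 — invalid
Class 2: 18 ≤ x ≤ 49 — valid
Class 3: 49 < x < 72 — invalid (gap between ranges)
Class 4: 72 ≤ x ≤ 102 — valid
Class 5: x > 102 — invalid
Total equivalence classes: 5

5 equivalence classes


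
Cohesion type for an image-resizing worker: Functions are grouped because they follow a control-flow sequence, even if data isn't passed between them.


Reasoning: Grouped by order of execution within a routine, not by data flow
Type: Procedural cohesion

Procedural cohesion


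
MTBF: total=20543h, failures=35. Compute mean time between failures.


Formula: MTBF = Total operating time / Number of failures
MTBF = 20543 / 35
MTBF = 586.94 hours

586.94 hours


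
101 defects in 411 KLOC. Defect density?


Defect density = defects / KLOC
Defect density = 101 / 411
Defect density = 0.246 defects/KLOC

0.246 defects/KLOC


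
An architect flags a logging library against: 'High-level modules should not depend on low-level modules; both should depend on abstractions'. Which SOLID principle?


This describes the Dependency Inversion Principle (DIP)

Dependency Inversion Principle (DIP)


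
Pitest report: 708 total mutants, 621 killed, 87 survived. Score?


Mutation score = killed / total * 100
Mutation score = 621 / 708 * 100
Mutation score = 87.71%

87.71%


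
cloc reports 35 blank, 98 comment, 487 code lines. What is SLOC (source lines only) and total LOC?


Total LOC = blank + comment + code
Total LOC = 35 + 98 + 487 = 620
SLOC (source only) = code = 487

Total LOC: 620, SLOC: 487


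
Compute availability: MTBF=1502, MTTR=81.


Availability = MTBF / (MTBF + MTTR)
Availability = 1502 / (1502 + 81)
Availability = 1502 / 1583
Availability = 94.8831%

94.8831%


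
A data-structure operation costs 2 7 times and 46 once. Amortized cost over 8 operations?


Formula: Amortized cost = Total cost / Operations
Total cost = (7 * 2) + (1 * 46)
Total cost = 14 + 46 = 60
Amortized = 60 / 8 = 7.5

7.5


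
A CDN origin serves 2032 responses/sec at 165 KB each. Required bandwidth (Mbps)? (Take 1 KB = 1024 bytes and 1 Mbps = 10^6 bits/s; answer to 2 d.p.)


Formula: Mbps = payload_bytes * RPS * 8 / 1e6
Payload per request = 165 KB = 165 * 1024 = 168960 bytes
Total bytes/sec = 168960 * 2032 = 343326720
Total bits/sec = 343326720 * 8 = 2746613760
Mbps = 2746613760 / 1e6 = 2746.61

2746.61 Mbps


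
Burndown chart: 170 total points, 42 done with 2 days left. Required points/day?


Formula: Required rate = Remaining points / Days left
Remaining = 170 - 42 = 128 points
Required rate = 128 / 2 = 64.0 points/day

64.0 points/day


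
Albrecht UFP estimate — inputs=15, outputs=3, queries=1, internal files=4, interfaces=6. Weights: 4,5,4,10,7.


UFP = EI*4 + EO*5 + EQ*4 + ILF*10 + EIF*7
UFP = 15*4 + 3*5 + 1*4 + 4*10 + 6*7
UFP = 60 + 15 + 4 + 40 + 42
UFP = 161

161


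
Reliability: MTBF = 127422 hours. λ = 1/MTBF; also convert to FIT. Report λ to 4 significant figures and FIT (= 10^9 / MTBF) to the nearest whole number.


Formula: λ = 1 / MTBF; FIT = λ × 1e9 = 1e9 / MTBF
λ = 1 / 127422 ≈ 7.848e-06 failures/hour
FIT = 1e9 / 127422 ≈ 7848 failures per 1e9 hours (nearest whole number)

λ = 7.848e-06 /h, FIT = 7848


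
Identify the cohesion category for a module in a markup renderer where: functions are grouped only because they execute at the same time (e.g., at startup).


Reasoning: Related by timing only
Type: Temporal cohesion

Temporal cohesion


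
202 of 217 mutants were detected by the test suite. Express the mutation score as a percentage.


Mutation score = killed / total * 100
Mutation score = 202 / 217 * 100
Mutation score = 93.09%

93.09%


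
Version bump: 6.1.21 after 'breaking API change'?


Current: 6.1.21
Change category: 'breaking API change' → major bump
SemVer rule: major bump → increment MAJOR, reset MINOR and PATCH to 0
New: 7.0.0

7.0.0


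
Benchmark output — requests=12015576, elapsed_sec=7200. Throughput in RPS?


Formula: throughput = requests / seconds
throughput = 12015576 / 7200
throughput = 1668.83 requests/second

1668.83 requests/second


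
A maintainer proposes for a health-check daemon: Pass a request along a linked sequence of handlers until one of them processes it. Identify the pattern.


This matches the Chain of Responsibility pattern

Chain of Responsibility


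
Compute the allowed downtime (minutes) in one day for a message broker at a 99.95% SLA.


Formula: allowed downtime = period * (100 - SLA) / 100
Period (day) = 1440 minutes
Unavailability fraction = (100 - 99.95) / 100
Allowed downtime = 1440 * (100 - 99.95) / 100
Allowed downtime = 0.72 minutes

0.72 minutes


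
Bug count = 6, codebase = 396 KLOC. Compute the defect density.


Defect density = defects / KLOC
Defect density = 6 / 396
Defect density = 0.015 defects/KLOC

0.015 defects/KLOC


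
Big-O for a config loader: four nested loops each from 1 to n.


Reasoning: four levels of nesting
Complexity: O(n^4)

O(n^4)


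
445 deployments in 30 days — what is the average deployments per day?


Formula: deployments per day = releases / days
= 445 / 30
= 14.833 deploys/day
(equivalently, 103.83 deploys/week)

14.833 deploys/day


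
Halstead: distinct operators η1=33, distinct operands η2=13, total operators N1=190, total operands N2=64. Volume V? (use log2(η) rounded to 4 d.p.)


Formula: V = N * log2(η), where N = N1 + N2 and η = η1 + η2
η = 33 + 13 = 46
N = 190 + 64 = 254
log2(46) ≈ 5.5236
V = 254 * 5.5236 = 1402.99

1402.99


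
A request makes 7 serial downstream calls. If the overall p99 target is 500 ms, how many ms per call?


Formula: per_stage = total_budget / stages
per_stage = 500 / 7
per_stage = 71.43 ms

71.43 ms


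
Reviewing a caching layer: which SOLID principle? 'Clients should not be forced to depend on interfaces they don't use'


This describes the Interface Segregation Principle (ISP)

Interface Segregation Principle (ISP)


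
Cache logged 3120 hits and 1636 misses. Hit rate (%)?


Formula: hit rate = hits / (hits + misses) * 100
hit rate = 3120 / (3120 + 1636) * 100
hit rate = 3120 / 4756 * 100
hit rate = 65.6%

65.6%


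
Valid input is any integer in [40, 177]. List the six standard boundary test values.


Range: [40, 177]
Boundaries: just below min, min, min+1, max-1, max, just above max
Values: [39, 40, 41, 176, 177, 178]

[39, 40, 41, 176, 177, 178]


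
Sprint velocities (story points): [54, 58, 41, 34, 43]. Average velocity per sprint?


Formula: Avg velocity = Total points / Number of sprints
Points: [54, 58, 41, 34, 43]
Sum = 54 + 58 + 41 + 34 + 43 = 230
Avg velocity = 230 / 5 = 46.0 points/sprint

46.0 points/sprint


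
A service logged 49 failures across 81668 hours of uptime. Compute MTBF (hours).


Formula: MTBF = Total operating time / Number of failures
MTBF = 81668 / 49
MTBF = 1666.69 hours

1666.69 hours


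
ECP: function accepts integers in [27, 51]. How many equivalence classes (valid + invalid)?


Valid range: [27, 51]
Class 1: x < 27 — invalid
Class 2: 27 ≤ x ≤ 51 — valid
Class 3: x > 51 — invalid
Total equivalence classes: 3

3 equivalence classes


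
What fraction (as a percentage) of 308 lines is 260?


Coverage = covered / total * 100
Coverage = 260 / 308 * 100
Coverage = 84.42%

84.42%


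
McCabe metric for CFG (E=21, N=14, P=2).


Formula: V(G) = E - N + 2P
V(G) = 21 - 14 + 2*2
V(G) = 7 + 4
V(G) = 11

11
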